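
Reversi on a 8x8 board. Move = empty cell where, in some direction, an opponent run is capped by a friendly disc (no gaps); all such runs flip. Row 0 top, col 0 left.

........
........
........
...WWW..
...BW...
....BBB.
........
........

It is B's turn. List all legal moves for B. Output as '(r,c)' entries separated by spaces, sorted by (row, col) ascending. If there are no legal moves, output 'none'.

(2,2): flips 2 -> legal
(2,3): flips 1 -> legal
(2,4): flips 2 -> legal
(2,5): flips 1 -> legal
(2,6): no bracket -> illegal
(3,2): no bracket -> illegal
(3,6): no bracket -> illegal
(4,2): no bracket -> illegal
(4,5): flips 1 -> legal
(4,6): no bracket -> illegal
(5,3): no bracket -> illegal

Answer: (2,2) (2,3) (2,4) (2,5) (4,5)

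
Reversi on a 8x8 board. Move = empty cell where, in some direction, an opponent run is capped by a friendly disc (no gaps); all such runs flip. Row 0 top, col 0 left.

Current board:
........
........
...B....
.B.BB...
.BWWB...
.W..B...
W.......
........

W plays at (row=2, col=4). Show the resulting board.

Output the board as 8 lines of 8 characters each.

Place W at (2,4); scan 8 dirs for brackets.
Dir NW: first cell '.' (not opp) -> no flip
Dir N: first cell '.' (not opp) -> no flip
Dir NE: first cell '.' (not opp) -> no flip
Dir W: opp run (2,3), next='.' -> no flip
Dir E: first cell '.' (not opp) -> no flip
Dir SW: opp run (3,3) capped by W -> flip
Dir S: opp run (3,4) (4,4) (5,4), next='.' -> no flip
Dir SE: first cell '.' (not opp) -> no flip
All flips: (3,3)

Answer: ........
........
...BW...
.B.WB...
.BWWB...
.W..B...
W.......
........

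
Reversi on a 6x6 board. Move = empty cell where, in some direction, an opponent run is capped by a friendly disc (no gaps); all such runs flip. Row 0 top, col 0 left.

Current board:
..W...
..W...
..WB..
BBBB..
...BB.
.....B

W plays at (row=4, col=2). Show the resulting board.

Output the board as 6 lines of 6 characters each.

Answer: ..W...
..W...
..WB..
BBWB..
..WBB.
.....B

Derivation:
Place W at (4,2); scan 8 dirs for brackets.
Dir NW: opp run (3,1), next='.' -> no flip
Dir N: opp run (3,2) capped by W -> flip
Dir NE: opp run (3,3), next='.' -> no flip
Dir W: first cell '.' (not opp) -> no flip
Dir E: opp run (4,3) (4,4), next='.' -> no flip
Dir SW: first cell '.' (not opp) -> no flip
Dir S: first cell '.' (not opp) -> no flip
Dir SE: first cell '.' (not opp) -> no flip
All flips: (3,2)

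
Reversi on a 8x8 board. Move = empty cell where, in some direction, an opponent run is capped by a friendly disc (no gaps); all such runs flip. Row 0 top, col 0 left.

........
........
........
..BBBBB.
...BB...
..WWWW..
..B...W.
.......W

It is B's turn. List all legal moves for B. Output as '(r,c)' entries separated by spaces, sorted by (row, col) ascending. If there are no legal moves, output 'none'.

Answer: (4,2) (6,1) (6,3) (6,4) (6,5)

Derivation:
(4,1): no bracket -> illegal
(4,2): flips 1 -> legal
(4,5): no bracket -> illegal
(4,6): no bracket -> illegal
(5,1): no bracket -> illegal
(5,6): no bracket -> illegal
(5,7): no bracket -> illegal
(6,1): flips 1 -> legal
(6,3): flips 1 -> legal
(6,4): flips 1 -> legal
(6,5): flips 1 -> legal
(6,7): no bracket -> illegal
(7,5): no bracket -> illegal
(7,6): no bracket -> illegal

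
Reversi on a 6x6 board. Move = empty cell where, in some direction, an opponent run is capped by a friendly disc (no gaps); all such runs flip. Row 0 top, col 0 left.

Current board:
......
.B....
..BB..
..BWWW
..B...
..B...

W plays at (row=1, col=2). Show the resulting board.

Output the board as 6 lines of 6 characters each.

Answer: ......
.BW...
..BW..
..BWWW
..B...
..B...

Derivation:
Place W at (1,2); scan 8 dirs for brackets.
Dir NW: first cell '.' (not opp) -> no flip
Dir N: first cell '.' (not opp) -> no flip
Dir NE: first cell '.' (not opp) -> no flip
Dir W: opp run (1,1), next='.' -> no flip
Dir E: first cell '.' (not opp) -> no flip
Dir SW: first cell '.' (not opp) -> no flip
Dir S: opp run (2,2) (3,2) (4,2) (5,2), next=edge -> no flip
Dir SE: opp run (2,3) capped by W -> flip
All flips: (2,3)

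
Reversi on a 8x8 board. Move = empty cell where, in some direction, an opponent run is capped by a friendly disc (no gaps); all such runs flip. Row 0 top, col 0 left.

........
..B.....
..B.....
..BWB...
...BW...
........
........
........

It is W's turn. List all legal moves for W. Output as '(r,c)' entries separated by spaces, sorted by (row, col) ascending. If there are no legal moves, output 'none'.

Answer: (1,1) (2,4) (3,1) (3,5) (4,2) (5,3)

Derivation:
(0,1): no bracket -> illegal
(0,2): no bracket -> illegal
(0,3): no bracket -> illegal
(1,1): flips 1 -> legal
(1,3): no bracket -> illegal
(2,1): no bracket -> illegal
(2,3): no bracket -> illegal
(2,4): flips 1 -> legal
(2,5): no bracket -> illegal
(3,1): flips 1 -> legal
(3,5): flips 1 -> legal
(4,1): no bracket -> illegal
(4,2): flips 1 -> legal
(4,5): no bracket -> illegal
(5,2): no bracket -> illegal
(5,3): flips 1 -> legal
(5,4): no bracket -> illegal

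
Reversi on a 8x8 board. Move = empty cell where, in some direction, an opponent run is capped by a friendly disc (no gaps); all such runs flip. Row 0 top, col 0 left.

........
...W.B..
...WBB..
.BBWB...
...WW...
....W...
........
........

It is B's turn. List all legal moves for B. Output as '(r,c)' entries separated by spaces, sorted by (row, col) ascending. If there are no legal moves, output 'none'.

(0,2): flips 1 -> legal
(0,3): no bracket -> illegal
(0,4): no bracket -> illegal
(1,2): flips 1 -> legal
(1,4): flips 1 -> legal
(2,2): flips 1 -> legal
(3,5): no bracket -> illegal
(4,2): flips 1 -> legal
(4,5): no bracket -> illegal
(5,2): flips 1 -> legal
(5,3): no bracket -> illegal
(5,5): no bracket -> illegal
(6,3): no bracket -> illegal
(6,4): flips 2 -> legal
(6,5): flips 2 -> legal

Answer: (0,2) (1,2) (1,4) (2,2) (4,2) (5,2) (6,4) (6,5)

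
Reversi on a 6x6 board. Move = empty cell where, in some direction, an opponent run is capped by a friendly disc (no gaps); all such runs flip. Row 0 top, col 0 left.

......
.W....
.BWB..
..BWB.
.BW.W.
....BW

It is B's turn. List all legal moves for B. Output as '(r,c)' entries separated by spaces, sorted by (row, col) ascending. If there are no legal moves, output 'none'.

(0,0): no bracket -> illegal
(0,1): flips 1 -> legal
(0,2): no bracket -> illegal
(1,0): no bracket -> illegal
(1,2): flips 1 -> legal
(1,3): no bracket -> illegal
(2,0): no bracket -> illegal
(2,4): no bracket -> illegal
(3,1): no bracket -> illegal
(3,5): no bracket -> illegal
(4,3): flips 2 -> legal
(4,5): no bracket -> illegal
(5,1): no bracket -> illegal
(5,2): flips 1 -> legal
(5,3): no bracket -> illegal

Answer: (0,1) (1,2) (4,3) (5,2)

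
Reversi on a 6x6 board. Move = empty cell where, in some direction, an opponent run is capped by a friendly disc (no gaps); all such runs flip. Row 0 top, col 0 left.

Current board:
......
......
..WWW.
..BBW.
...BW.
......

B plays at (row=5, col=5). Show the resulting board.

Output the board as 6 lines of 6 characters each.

Place B at (5,5); scan 8 dirs for brackets.
Dir NW: opp run (4,4) capped by B -> flip
Dir N: first cell '.' (not opp) -> no flip
Dir NE: edge -> no flip
Dir W: first cell '.' (not opp) -> no flip
Dir E: edge -> no flip
Dir SW: edge -> no flip
Dir S: edge -> no flip
Dir SE: edge -> no flip
All flips: (4,4)

Answer: ......
......
..WWW.
..BBW.
...BB.
.....B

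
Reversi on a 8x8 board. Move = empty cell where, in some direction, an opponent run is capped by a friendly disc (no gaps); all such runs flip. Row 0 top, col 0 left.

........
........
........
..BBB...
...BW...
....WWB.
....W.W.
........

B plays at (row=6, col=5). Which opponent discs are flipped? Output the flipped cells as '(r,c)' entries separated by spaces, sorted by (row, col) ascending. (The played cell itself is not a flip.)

Answer: (5,4)

Derivation:
Dir NW: opp run (5,4) capped by B -> flip
Dir N: opp run (5,5), next='.' -> no flip
Dir NE: first cell 'B' (not opp) -> no flip
Dir W: opp run (6,4), next='.' -> no flip
Dir E: opp run (6,6), next='.' -> no flip
Dir SW: first cell '.' (not opp) -> no flip
Dir S: first cell '.' (not opp) -> no flip
Dir SE: first cell '.' (not opp) -> no flip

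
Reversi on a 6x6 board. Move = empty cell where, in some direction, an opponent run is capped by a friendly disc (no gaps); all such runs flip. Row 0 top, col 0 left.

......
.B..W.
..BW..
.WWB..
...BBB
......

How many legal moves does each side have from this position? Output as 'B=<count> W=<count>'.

-- B to move --
(0,3): no bracket -> illegal
(0,4): no bracket -> illegal
(0,5): no bracket -> illegal
(1,2): no bracket -> illegal
(1,3): flips 1 -> legal
(1,5): no bracket -> illegal
(2,0): no bracket -> illegal
(2,1): flips 1 -> legal
(2,4): flips 1 -> legal
(2,5): no bracket -> illegal
(3,0): flips 2 -> legal
(3,4): no bracket -> illegal
(4,0): flips 1 -> legal
(4,1): no bracket -> illegal
(4,2): flips 1 -> legal
B mobility = 6
-- W to move --
(0,0): no bracket -> illegal
(0,1): no bracket -> illegal
(0,2): no bracket -> illegal
(1,0): no bracket -> illegal
(1,2): flips 1 -> legal
(1,3): flips 1 -> legal
(2,0): no bracket -> illegal
(2,1): flips 1 -> legal
(2,4): no bracket -> illegal
(3,4): flips 1 -> legal
(3,5): no bracket -> illegal
(4,2): no bracket -> illegal
(5,2): no bracket -> illegal
(5,3): flips 2 -> legal
(5,4): flips 1 -> legal
(5,5): no bracket -> illegal
W mobility = 6

Answer: B=6 W=6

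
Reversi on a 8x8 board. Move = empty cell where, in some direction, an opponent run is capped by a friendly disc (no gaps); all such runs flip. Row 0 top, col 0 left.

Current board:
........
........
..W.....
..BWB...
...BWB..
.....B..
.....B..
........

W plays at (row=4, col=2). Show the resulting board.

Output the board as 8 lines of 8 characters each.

Place W at (4,2); scan 8 dirs for brackets.
Dir NW: first cell '.' (not opp) -> no flip
Dir N: opp run (3,2) capped by W -> flip
Dir NE: first cell 'W' (not opp) -> no flip
Dir W: first cell '.' (not opp) -> no flip
Dir E: opp run (4,3) capped by W -> flip
Dir SW: first cell '.' (not opp) -> no flip
Dir S: first cell '.' (not opp) -> no flip
Dir SE: first cell '.' (not opp) -> no flip
All flips: (3,2) (4,3)

Answer: ........
........
..W.....
..WWB...
..WWWB..
.....B..
.....B..
........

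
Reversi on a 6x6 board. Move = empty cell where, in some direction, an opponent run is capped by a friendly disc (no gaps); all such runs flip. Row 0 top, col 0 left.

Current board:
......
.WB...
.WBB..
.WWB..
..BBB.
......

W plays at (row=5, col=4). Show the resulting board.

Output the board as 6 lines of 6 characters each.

Answer: ......
.WB...
.WBB..
.WWB..
..BWB.
....W.

Derivation:
Place W at (5,4); scan 8 dirs for brackets.
Dir NW: opp run (4,3) capped by W -> flip
Dir N: opp run (4,4), next='.' -> no flip
Dir NE: first cell '.' (not opp) -> no flip
Dir W: first cell '.' (not opp) -> no flip
Dir E: first cell '.' (not opp) -> no flip
Dir SW: edge -> no flip
Dir S: edge -> no flip
Dir SE: edge -> no flip
All flips: (4,3)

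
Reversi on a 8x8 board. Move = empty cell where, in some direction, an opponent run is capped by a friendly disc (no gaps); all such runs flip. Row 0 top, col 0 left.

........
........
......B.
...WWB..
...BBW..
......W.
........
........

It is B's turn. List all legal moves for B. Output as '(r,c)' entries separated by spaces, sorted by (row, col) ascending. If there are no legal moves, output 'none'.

Answer: (2,2) (2,3) (2,4) (2,5) (3,2) (4,6) (5,5)

Derivation:
(2,2): flips 1 -> legal
(2,3): flips 1 -> legal
(2,4): flips 1 -> legal
(2,5): flips 1 -> legal
(3,2): flips 2 -> legal
(3,6): no bracket -> illegal
(4,2): no bracket -> illegal
(4,6): flips 1 -> legal
(4,7): no bracket -> illegal
(5,4): no bracket -> illegal
(5,5): flips 1 -> legal
(5,7): no bracket -> illegal
(6,5): no bracket -> illegal
(6,6): no bracket -> illegal
(6,7): no bracket -> illegal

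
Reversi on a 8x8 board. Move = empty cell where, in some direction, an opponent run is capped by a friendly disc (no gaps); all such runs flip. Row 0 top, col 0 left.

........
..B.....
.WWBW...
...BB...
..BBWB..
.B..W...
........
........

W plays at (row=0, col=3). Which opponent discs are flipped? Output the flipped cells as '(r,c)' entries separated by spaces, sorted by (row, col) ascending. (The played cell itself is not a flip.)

Answer: (1,2)

Derivation:
Dir NW: edge -> no flip
Dir N: edge -> no flip
Dir NE: edge -> no flip
Dir W: first cell '.' (not opp) -> no flip
Dir E: first cell '.' (not opp) -> no flip
Dir SW: opp run (1,2) capped by W -> flip
Dir S: first cell '.' (not opp) -> no flip
Dir SE: first cell '.' (not opp) -> no flip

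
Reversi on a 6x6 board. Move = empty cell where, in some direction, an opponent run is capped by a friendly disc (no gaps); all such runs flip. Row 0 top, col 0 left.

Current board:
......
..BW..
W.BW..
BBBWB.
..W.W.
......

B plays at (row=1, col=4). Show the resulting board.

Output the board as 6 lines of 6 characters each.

Answer: ......
..BBB.
W.BB..
BBBWB.
..W.W.
......

Derivation:
Place B at (1,4); scan 8 dirs for brackets.
Dir NW: first cell '.' (not opp) -> no flip
Dir N: first cell '.' (not opp) -> no flip
Dir NE: first cell '.' (not opp) -> no flip
Dir W: opp run (1,3) capped by B -> flip
Dir E: first cell '.' (not opp) -> no flip
Dir SW: opp run (2,3) capped by B -> flip
Dir S: first cell '.' (not opp) -> no flip
Dir SE: first cell '.' (not opp) -> no flip
All flips: (1,3) (2,3)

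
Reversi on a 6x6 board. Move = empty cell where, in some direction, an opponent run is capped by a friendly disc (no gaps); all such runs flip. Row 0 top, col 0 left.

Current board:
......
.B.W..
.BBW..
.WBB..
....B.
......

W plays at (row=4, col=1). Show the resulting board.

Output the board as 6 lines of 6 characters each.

Place W at (4,1); scan 8 dirs for brackets.
Dir NW: first cell '.' (not opp) -> no flip
Dir N: first cell 'W' (not opp) -> no flip
Dir NE: opp run (3,2) capped by W -> flip
Dir W: first cell '.' (not opp) -> no flip
Dir E: first cell '.' (not opp) -> no flip
Dir SW: first cell '.' (not opp) -> no flip
Dir S: first cell '.' (not opp) -> no flip
Dir SE: first cell '.' (not opp) -> no flip
All flips: (3,2)

Answer: ......
.B.W..
.BBW..
.WWB..
.W..B.
......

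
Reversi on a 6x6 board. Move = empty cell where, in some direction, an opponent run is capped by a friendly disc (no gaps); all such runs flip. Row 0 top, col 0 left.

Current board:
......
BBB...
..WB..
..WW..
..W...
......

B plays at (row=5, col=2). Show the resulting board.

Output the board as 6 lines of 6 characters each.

Answer: ......
BBB...
..BB..
..BW..
..B...
..B...

Derivation:
Place B at (5,2); scan 8 dirs for brackets.
Dir NW: first cell '.' (not opp) -> no flip
Dir N: opp run (4,2) (3,2) (2,2) capped by B -> flip
Dir NE: first cell '.' (not opp) -> no flip
Dir W: first cell '.' (not opp) -> no flip
Dir E: first cell '.' (not opp) -> no flip
Dir SW: edge -> no flip
Dir S: edge -> no flip
Dir SE: edge -> no flip
All flips: (2,2) (3,2) (4,2)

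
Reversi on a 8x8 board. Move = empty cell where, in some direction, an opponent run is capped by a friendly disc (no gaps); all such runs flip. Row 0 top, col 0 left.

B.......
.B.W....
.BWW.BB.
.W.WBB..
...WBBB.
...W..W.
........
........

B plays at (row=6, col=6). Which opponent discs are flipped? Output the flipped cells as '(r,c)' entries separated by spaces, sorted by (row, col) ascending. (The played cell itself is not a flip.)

Answer: (5,6)

Derivation:
Dir NW: first cell '.' (not opp) -> no flip
Dir N: opp run (5,6) capped by B -> flip
Dir NE: first cell '.' (not opp) -> no flip
Dir W: first cell '.' (not opp) -> no flip
Dir E: first cell '.' (not opp) -> no flip
Dir SW: first cell '.' (not opp) -> no flip
Dir S: first cell '.' (not opp) -> no flip
Dir SE: first cell '.' (not opp) -> no flip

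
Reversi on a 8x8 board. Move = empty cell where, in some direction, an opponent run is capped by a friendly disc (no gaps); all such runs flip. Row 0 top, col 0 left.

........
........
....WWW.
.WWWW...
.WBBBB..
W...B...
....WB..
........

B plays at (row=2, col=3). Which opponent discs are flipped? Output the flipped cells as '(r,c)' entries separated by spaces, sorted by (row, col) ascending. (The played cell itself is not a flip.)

Answer: (3,3) (3,4)

Derivation:
Dir NW: first cell '.' (not opp) -> no flip
Dir N: first cell '.' (not opp) -> no flip
Dir NE: first cell '.' (not opp) -> no flip
Dir W: first cell '.' (not opp) -> no flip
Dir E: opp run (2,4) (2,5) (2,6), next='.' -> no flip
Dir SW: opp run (3,2) (4,1) (5,0), next=edge -> no flip
Dir S: opp run (3,3) capped by B -> flip
Dir SE: opp run (3,4) capped by B -> flip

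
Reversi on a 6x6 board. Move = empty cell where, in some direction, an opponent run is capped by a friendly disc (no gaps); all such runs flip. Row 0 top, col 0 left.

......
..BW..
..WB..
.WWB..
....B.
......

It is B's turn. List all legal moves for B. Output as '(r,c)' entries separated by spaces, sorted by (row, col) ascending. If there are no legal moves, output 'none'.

(0,2): no bracket -> illegal
(0,3): flips 1 -> legal
(0,4): no bracket -> illegal
(1,1): flips 1 -> legal
(1,4): flips 1 -> legal
(2,0): no bracket -> illegal
(2,1): flips 1 -> legal
(2,4): no bracket -> illegal
(3,0): flips 2 -> legal
(4,0): no bracket -> illegal
(4,1): flips 1 -> legal
(4,2): flips 2 -> legal
(4,3): no bracket -> illegal

Answer: (0,3) (1,1) (1,4) (2,1) (3,0) (4,1) (4,2)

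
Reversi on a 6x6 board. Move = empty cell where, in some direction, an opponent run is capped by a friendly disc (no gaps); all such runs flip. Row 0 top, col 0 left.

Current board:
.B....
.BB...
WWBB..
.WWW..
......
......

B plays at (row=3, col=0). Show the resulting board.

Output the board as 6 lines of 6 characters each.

Place B at (3,0); scan 8 dirs for brackets.
Dir NW: edge -> no flip
Dir N: opp run (2,0), next='.' -> no flip
Dir NE: opp run (2,1) capped by B -> flip
Dir W: edge -> no flip
Dir E: opp run (3,1) (3,2) (3,3), next='.' -> no flip
Dir SW: edge -> no flip
Dir S: first cell '.' (not opp) -> no flip
Dir SE: first cell '.' (not opp) -> no flip
All flips: (2,1)

Answer: .B....
.BB...
WBBB..
BWWW..
......
......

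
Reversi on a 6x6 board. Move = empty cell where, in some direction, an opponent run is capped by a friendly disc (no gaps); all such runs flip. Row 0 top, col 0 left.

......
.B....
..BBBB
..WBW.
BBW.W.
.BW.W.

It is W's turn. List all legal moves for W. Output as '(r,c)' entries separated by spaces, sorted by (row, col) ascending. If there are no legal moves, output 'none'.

(0,0): flips 3 -> legal
(0,1): no bracket -> illegal
(0,2): no bracket -> illegal
(1,0): no bracket -> illegal
(1,2): flips 2 -> legal
(1,3): no bracket -> illegal
(1,4): flips 2 -> legal
(1,5): flips 2 -> legal
(2,0): no bracket -> illegal
(2,1): no bracket -> illegal
(3,0): flips 1 -> legal
(3,1): no bracket -> illegal
(3,5): no bracket -> illegal
(4,3): no bracket -> illegal
(5,0): flips 2 -> legal

Answer: (0,0) (1,2) (1,4) (1,5) (3,0) (5,0)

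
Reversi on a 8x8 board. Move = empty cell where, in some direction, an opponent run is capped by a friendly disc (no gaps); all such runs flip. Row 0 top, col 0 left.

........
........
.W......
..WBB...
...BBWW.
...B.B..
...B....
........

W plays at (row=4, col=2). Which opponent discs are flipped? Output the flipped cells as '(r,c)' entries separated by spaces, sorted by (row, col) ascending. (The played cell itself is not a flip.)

Dir NW: first cell '.' (not opp) -> no flip
Dir N: first cell 'W' (not opp) -> no flip
Dir NE: opp run (3,3), next='.' -> no flip
Dir W: first cell '.' (not opp) -> no flip
Dir E: opp run (4,3) (4,4) capped by W -> flip
Dir SW: first cell '.' (not opp) -> no flip
Dir S: first cell '.' (not opp) -> no flip
Dir SE: opp run (5,3), next='.' -> no flip

Answer: (4,3) (4,4)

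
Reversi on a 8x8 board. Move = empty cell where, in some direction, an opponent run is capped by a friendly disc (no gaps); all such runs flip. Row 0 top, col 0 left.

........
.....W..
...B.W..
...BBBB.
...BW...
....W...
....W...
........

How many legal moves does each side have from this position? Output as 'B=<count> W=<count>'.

Answer: B=8 W=8

Derivation:
-- B to move --
(0,4): no bracket -> illegal
(0,5): flips 2 -> legal
(0,6): no bracket -> illegal
(1,4): flips 1 -> legal
(1,6): flips 1 -> legal
(2,4): no bracket -> illegal
(2,6): no bracket -> illegal
(4,5): flips 1 -> legal
(5,3): flips 1 -> legal
(5,5): flips 1 -> legal
(6,3): no bracket -> illegal
(6,5): flips 1 -> legal
(7,3): no bracket -> illegal
(7,4): flips 3 -> legal
(7,5): no bracket -> illegal
B mobility = 8
-- W to move --
(1,2): no bracket -> illegal
(1,3): no bracket -> illegal
(1,4): no bracket -> illegal
(2,2): flips 1 -> legal
(2,4): flips 1 -> legal
(2,6): flips 1 -> legal
(2,7): no bracket -> illegal
(3,2): flips 1 -> legal
(3,7): no bracket -> illegal
(4,2): flips 1 -> legal
(4,5): flips 1 -> legal
(4,6): no bracket -> illegal
(4,7): flips 1 -> legal
(5,2): flips 2 -> legal
(5,3): no bracket -> illegal
W mobility = 8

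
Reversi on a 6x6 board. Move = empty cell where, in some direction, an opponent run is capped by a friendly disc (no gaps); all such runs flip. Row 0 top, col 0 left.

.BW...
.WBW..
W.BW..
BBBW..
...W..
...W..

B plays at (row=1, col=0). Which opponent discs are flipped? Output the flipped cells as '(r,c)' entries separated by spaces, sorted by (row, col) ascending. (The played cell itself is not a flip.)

Dir NW: edge -> no flip
Dir N: first cell '.' (not opp) -> no flip
Dir NE: first cell 'B' (not opp) -> no flip
Dir W: edge -> no flip
Dir E: opp run (1,1) capped by B -> flip
Dir SW: edge -> no flip
Dir S: opp run (2,0) capped by B -> flip
Dir SE: first cell '.' (not opp) -> no flip

Answer: (1,1) (2,0)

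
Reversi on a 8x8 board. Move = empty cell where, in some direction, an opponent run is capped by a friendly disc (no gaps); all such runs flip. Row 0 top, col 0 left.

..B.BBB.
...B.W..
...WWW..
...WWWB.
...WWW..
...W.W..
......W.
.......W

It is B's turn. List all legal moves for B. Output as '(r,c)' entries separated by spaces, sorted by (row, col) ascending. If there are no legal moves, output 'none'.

(1,2): no bracket -> illegal
(1,4): flips 1 -> legal
(1,6): no bracket -> illegal
(2,2): no bracket -> illegal
(2,6): flips 1 -> legal
(3,2): flips 3 -> legal
(4,2): flips 3 -> legal
(4,6): flips 2 -> legal
(5,2): no bracket -> illegal
(5,4): flips 1 -> legal
(5,6): no bracket -> illegal
(5,7): no bracket -> illegal
(6,2): no bracket -> illegal
(6,3): flips 4 -> legal
(6,4): no bracket -> illegal
(6,5): flips 5 -> legal
(6,7): no bracket -> illegal
(7,5): no bracket -> illegal
(7,6): no bracket -> illegal

Answer: (1,4) (2,6) (3,2) (4,2) (4,6) (5,4) (6,3) (6,5)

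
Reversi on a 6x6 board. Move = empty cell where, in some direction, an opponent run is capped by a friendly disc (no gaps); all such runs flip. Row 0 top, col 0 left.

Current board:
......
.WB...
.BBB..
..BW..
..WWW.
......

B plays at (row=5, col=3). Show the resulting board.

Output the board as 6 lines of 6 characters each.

Place B at (5,3); scan 8 dirs for brackets.
Dir NW: opp run (4,2), next='.' -> no flip
Dir N: opp run (4,3) (3,3) capped by B -> flip
Dir NE: opp run (4,4), next='.' -> no flip
Dir W: first cell '.' (not opp) -> no flip
Dir E: first cell '.' (not opp) -> no flip
Dir SW: edge -> no flip
Dir S: edge -> no flip
Dir SE: edge -> no flip
All flips: (3,3) (4,3)

Answer: ......
.WB...
.BBB..
..BB..
..WBW.
...B..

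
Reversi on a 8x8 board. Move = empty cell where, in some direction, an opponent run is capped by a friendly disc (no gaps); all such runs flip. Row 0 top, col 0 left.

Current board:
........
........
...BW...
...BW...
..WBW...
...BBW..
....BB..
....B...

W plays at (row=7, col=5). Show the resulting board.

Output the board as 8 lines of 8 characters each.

Answer: ........
........
...BW...
...BW...
..WBW...
...WBW..
....WW..
....BW..

Derivation:
Place W at (7,5); scan 8 dirs for brackets.
Dir NW: opp run (6,4) (5,3) capped by W -> flip
Dir N: opp run (6,5) capped by W -> flip
Dir NE: first cell '.' (not opp) -> no flip
Dir W: opp run (7,4), next='.' -> no flip
Dir E: first cell '.' (not opp) -> no flip
Dir SW: edge -> no flip
Dir S: edge -> no flip
Dir SE: edge -> no flip
All flips: (5,3) (6,4) (6,5)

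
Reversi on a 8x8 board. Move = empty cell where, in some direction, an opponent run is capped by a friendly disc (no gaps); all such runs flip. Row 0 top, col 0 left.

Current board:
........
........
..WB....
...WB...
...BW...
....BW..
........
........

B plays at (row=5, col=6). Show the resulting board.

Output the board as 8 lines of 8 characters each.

Answer: ........
........
..WB....
...WB...
...BW...
....BBB.
........
........

Derivation:
Place B at (5,6); scan 8 dirs for brackets.
Dir NW: first cell '.' (not opp) -> no flip
Dir N: first cell '.' (not opp) -> no flip
Dir NE: first cell '.' (not opp) -> no flip
Dir W: opp run (5,5) capped by B -> flip
Dir E: first cell '.' (not opp) -> no flip
Dir SW: first cell '.' (not opp) -> no flip
Dir S: first cell '.' (not opp) -> no flip
Dir SE: first cell '.' (not opp) -> no flip
All flips: (5,5)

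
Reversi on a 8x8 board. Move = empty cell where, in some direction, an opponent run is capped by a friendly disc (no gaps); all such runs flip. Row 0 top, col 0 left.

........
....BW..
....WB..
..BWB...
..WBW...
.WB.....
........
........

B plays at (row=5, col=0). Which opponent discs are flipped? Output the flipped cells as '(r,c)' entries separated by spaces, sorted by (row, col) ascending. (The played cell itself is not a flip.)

Dir NW: edge -> no flip
Dir N: first cell '.' (not opp) -> no flip
Dir NE: first cell '.' (not opp) -> no flip
Dir W: edge -> no flip
Dir E: opp run (5,1) capped by B -> flip
Dir SW: edge -> no flip
Dir S: first cell '.' (not opp) -> no flip
Dir SE: first cell '.' (not opp) -> no flip

Answer: (5,1)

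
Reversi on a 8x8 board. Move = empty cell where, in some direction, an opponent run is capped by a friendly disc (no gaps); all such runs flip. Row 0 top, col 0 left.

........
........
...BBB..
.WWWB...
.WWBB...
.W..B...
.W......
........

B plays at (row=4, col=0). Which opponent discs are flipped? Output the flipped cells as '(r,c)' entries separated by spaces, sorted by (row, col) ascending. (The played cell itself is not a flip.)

Answer: (4,1) (4,2)

Derivation:
Dir NW: edge -> no flip
Dir N: first cell '.' (not opp) -> no flip
Dir NE: opp run (3,1), next='.' -> no flip
Dir W: edge -> no flip
Dir E: opp run (4,1) (4,2) capped by B -> flip
Dir SW: edge -> no flip
Dir S: first cell '.' (not opp) -> no flip
Dir SE: opp run (5,1), next='.' -> no flip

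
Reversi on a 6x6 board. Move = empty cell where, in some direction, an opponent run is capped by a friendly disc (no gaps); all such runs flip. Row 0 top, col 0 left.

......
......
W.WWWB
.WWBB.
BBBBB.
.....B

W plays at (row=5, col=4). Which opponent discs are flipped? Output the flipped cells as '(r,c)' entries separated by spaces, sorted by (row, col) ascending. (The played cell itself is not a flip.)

Dir NW: opp run (4,3) capped by W -> flip
Dir N: opp run (4,4) (3,4) capped by W -> flip
Dir NE: first cell '.' (not opp) -> no flip
Dir W: first cell '.' (not opp) -> no flip
Dir E: opp run (5,5), next=edge -> no flip
Dir SW: edge -> no flip
Dir S: edge -> no flip
Dir SE: edge -> no flip

Answer: (3,4) (4,3) (4,4)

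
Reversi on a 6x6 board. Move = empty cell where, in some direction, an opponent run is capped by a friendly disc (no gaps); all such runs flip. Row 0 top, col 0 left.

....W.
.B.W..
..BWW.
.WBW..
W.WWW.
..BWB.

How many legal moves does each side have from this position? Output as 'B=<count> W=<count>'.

Answer: B=5 W=6

Derivation:
-- B to move --
(0,2): no bracket -> illegal
(0,3): no bracket -> illegal
(0,5): no bracket -> illegal
(1,2): no bracket -> illegal
(1,4): flips 1 -> legal
(1,5): no bracket -> illegal
(2,0): no bracket -> illegal
(2,1): no bracket -> illegal
(2,5): flips 2 -> legal
(3,0): flips 1 -> legal
(3,4): flips 3 -> legal
(3,5): no bracket -> illegal
(4,1): no bracket -> illegal
(4,5): no bracket -> illegal
(5,0): no bracket -> illegal
(5,1): no bracket -> illegal
(5,5): flips 2 -> legal
B mobility = 5
-- W to move --
(0,0): flips 2 -> legal
(0,1): no bracket -> illegal
(0,2): no bracket -> illegal
(1,0): no bracket -> illegal
(1,2): flips 2 -> legal
(2,0): no bracket -> illegal
(2,1): flips 2 -> legal
(4,1): flips 1 -> legal
(4,5): no bracket -> illegal
(5,1): flips 1 -> legal
(5,5): flips 1 -> legal
W mobility = 6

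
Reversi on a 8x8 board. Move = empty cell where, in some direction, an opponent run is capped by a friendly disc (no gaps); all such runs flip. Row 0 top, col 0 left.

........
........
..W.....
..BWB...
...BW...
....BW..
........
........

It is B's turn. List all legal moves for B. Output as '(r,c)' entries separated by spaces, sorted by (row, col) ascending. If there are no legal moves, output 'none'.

(1,1): no bracket -> illegal
(1,2): flips 1 -> legal
(1,3): no bracket -> illegal
(2,1): no bracket -> illegal
(2,3): flips 1 -> legal
(2,4): no bracket -> illegal
(3,1): no bracket -> illegal
(3,5): no bracket -> illegal
(4,2): no bracket -> illegal
(4,5): flips 1 -> legal
(4,6): no bracket -> illegal
(5,3): no bracket -> illegal
(5,6): flips 1 -> legal
(6,4): no bracket -> illegal
(6,5): no bracket -> illegal
(6,6): no bracket -> illegal

Answer: (1,2) (2,3) (4,5) (5,6)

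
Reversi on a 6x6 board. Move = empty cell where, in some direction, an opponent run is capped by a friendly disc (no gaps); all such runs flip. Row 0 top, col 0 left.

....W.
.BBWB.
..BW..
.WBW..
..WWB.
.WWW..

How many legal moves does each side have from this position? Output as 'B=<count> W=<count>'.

-- B to move --
(0,2): no bracket -> illegal
(0,3): no bracket -> illegal
(0,5): no bracket -> illegal
(1,5): no bracket -> illegal
(2,0): no bracket -> illegal
(2,1): no bracket -> illegal
(2,4): flips 1 -> legal
(3,0): flips 1 -> legal
(3,4): flips 2 -> legal
(4,0): flips 1 -> legal
(4,1): flips 2 -> legal
(5,0): no bracket -> illegal
(5,4): flips 1 -> legal
B mobility = 6
-- W to move --
(0,0): flips 2 -> legal
(0,1): flips 1 -> legal
(0,2): flips 3 -> legal
(0,3): no bracket -> illegal
(0,5): flips 1 -> legal
(1,0): flips 2 -> legal
(1,5): flips 1 -> legal
(2,0): no bracket -> illegal
(2,1): flips 2 -> legal
(2,4): flips 1 -> legal
(2,5): no bracket -> illegal
(3,4): no bracket -> illegal
(3,5): flips 1 -> legal
(4,1): flips 1 -> legal
(4,5): flips 1 -> legal
(5,4): no bracket -> illegal
(5,5): flips 1 -> legal
W mobility = 12

Answer: B=6 W=12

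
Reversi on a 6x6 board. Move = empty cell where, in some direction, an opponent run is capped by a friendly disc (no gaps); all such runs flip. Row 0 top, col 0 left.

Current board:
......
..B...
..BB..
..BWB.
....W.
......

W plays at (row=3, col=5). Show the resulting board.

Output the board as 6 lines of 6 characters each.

Answer: ......
..B...
..BB..
..BWWW
....W.
......

Derivation:
Place W at (3,5); scan 8 dirs for brackets.
Dir NW: first cell '.' (not opp) -> no flip
Dir N: first cell '.' (not opp) -> no flip
Dir NE: edge -> no flip
Dir W: opp run (3,4) capped by W -> flip
Dir E: edge -> no flip
Dir SW: first cell 'W' (not opp) -> no flip
Dir S: first cell '.' (not opp) -> no flip
Dir SE: edge -> no flip
All flips: (3,4)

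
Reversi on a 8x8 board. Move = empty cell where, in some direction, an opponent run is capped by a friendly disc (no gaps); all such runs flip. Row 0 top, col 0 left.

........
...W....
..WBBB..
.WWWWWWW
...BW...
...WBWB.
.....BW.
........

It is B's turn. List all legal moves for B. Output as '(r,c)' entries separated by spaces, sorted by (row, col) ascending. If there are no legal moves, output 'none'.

Answer: (0,2) (0,3) (2,1) (4,1) (4,2) (4,5) (4,6) (4,7) (5,2) (6,3) (6,7) (7,6)

Derivation:
(0,2): flips 1 -> legal
(0,3): flips 1 -> legal
(0,4): no bracket -> illegal
(1,1): no bracket -> illegal
(1,2): no bracket -> illegal
(1,4): no bracket -> illegal
(2,0): no bracket -> illegal
(2,1): flips 2 -> legal
(2,6): no bracket -> illegal
(2,7): no bracket -> illegal
(3,0): no bracket -> illegal
(4,0): no bracket -> illegal
(4,1): flips 1 -> legal
(4,2): flips 1 -> legal
(4,5): flips 4 -> legal
(4,6): flips 1 -> legal
(4,7): flips 1 -> legal
(5,2): flips 1 -> legal
(5,7): no bracket -> illegal
(6,2): no bracket -> illegal
(6,3): flips 1 -> legal
(6,4): no bracket -> illegal
(6,7): flips 1 -> legal
(7,5): no bracket -> illegal
(7,6): flips 1 -> legal
(7,7): no bracket -> illegal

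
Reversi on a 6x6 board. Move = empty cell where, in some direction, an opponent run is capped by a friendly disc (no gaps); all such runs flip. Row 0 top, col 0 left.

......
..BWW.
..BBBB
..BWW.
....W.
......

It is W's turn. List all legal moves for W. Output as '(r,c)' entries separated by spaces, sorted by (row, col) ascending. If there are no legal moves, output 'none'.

(0,1): flips 2 -> legal
(0,2): no bracket -> illegal
(0,3): no bracket -> illegal
(1,1): flips 2 -> legal
(1,5): flips 1 -> legal
(2,1): no bracket -> illegal
(3,1): flips 2 -> legal
(3,5): flips 1 -> legal
(4,1): flips 2 -> legal
(4,2): no bracket -> illegal
(4,3): no bracket -> illegal

Answer: (0,1) (1,1) (1,5) (3,1) (3,5) (4,1)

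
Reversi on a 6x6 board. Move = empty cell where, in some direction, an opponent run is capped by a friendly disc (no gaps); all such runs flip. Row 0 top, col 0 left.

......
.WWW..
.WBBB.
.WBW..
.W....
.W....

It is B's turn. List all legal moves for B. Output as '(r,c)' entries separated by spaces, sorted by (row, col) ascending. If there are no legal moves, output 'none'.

Answer: (0,0) (0,1) (0,2) (0,3) (0,4) (1,0) (2,0) (3,0) (3,4) (4,0) (4,2) (4,3) (4,4) (5,0)

Derivation:
(0,0): flips 1 -> legal
(0,1): flips 1 -> legal
(0,2): flips 2 -> legal
(0,3): flips 1 -> legal
(0,4): flips 1 -> legal
(1,0): flips 1 -> legal
(1,4): no bracket -> illegal
(2,0): flips 1 -> legal
(3,0): flips 1 -> legal
(3,4): flips 1 -> legal
(4,0): flips 1 -> legal
(4,2): flips 1 -> legal
(4,3): flips 1 -> legal
(4,4): flips 1 -> legal
(5,0): flips 1 -> legal
(5,2): no bracket -> illegal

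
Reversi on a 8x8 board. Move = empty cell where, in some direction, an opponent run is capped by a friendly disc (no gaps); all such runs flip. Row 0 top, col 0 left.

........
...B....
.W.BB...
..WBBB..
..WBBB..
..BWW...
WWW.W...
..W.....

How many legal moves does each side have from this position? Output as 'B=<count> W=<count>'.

-- B to move --
(1,0): flips 2 -> legal
(1,1): no bracket -> illegal
(1,2): no bracket -> illegal
(2,0): no bracket -> illegal
(2,2): flips 2 -> legal
(3,0): no bracket -> illegal
(3,1): flips 1 -> legal
(4,1): flips 2 -> legal
(5,0): no bracket -> illegal
(5,1): flips 1 -> legal
(5,5): flips 2 -> legal
(6,3): flips 2 -> legal
(6,5): flips 1 -> legal
(7,0): flips 1 -> legal
(7,1): flips 2 -> legal
(7,3): no bracket -> illegal
(7,4): flips 2 -> legal
(7,5): no bracket -> illegal
B mobility = 11
-- W to move --
(0,2): no bracket -> illegal
(0,3): flips 4 -> legal
(0,4): no bracket -> illegal
(1,2): no bracket -> illegal
(1,4): flips 4 -> legal
(1,5): flips 2 -> legal
(2,2): no bracket -> illegal
(2,5): flips 3 -> legal
(2,6): flips 2 -> legal
(3,6): flips 4 -> legal
(4,1): no bracket -> illegal
(4,6): flips 3 -> legal
(5,1): flips 1 -> legal
(5,5): no bracket -> illegal
(5,6): no bracket -> illegal
(6,3): no bracket -> illegal
W mobility = 8

Answer: B=11 W=8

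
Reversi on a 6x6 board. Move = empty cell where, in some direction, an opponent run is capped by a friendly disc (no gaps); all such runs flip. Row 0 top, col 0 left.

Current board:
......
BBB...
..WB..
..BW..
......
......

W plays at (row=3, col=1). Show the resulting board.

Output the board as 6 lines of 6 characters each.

Place W at (3,1); scan 8 dirs for brackets.
Dir NW: first cell '.' (not opp) -> no flip
Dir N: first cell '.' (not opp) -> no flip
Dir NE: first cell 'W' (not opp) -> no flip
Dir W: first cell '.' (not opp) -> no flip
Dir E: opp run (3,2) capped by W -> flip
Dir SW: first cell '.' (not opp) -> no flip
Dir S: first cell '.' (not opp) -> no flip
Dir SE: first cell '.' (not opp) -> no flip
All flips: (3,2)

Answer: ......
BBB...
..WB..
.WWW..
......
......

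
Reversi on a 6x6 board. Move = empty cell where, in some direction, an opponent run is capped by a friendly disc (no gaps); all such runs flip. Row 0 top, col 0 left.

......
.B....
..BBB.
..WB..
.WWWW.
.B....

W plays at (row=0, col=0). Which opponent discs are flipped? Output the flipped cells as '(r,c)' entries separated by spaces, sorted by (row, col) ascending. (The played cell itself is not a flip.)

Answer: (1,1) (2,2) (3,3)

Derivation:
Dir NW: edge -> no flip
Dir N: edge -> no flip
Dir NE: edge -> no flip
Dir W: edge -> no flip
Dir E: first cell '.' (not opp) -> no flip
Dir SW: edge -> no flip
Dir S: first cell '.' (not opp) -> no flip
Dir SE: opp run (1,1) (2,2) (3,3) capped by W -> flip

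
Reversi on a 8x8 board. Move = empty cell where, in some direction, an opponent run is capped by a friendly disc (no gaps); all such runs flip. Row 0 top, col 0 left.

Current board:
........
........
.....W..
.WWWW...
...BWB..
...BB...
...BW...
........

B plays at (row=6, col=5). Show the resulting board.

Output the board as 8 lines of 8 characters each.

Place B at (6,5); scan 8 dirs for brackets.
Dir NW: first cell 'B' (not opp) -> no flip
Dir N: first cell '.' (not opp) -> no flip
Dir NE: first cell '.' (not opp) -> no flip
Dir W: opp run (6,4) capped by B -> flip
Dir E: first cell '.' (not opp) -> no flip
Dir SW: first cell '.' (not opp) -> no flip
Dir S: first cell '.' (not opp) -> no flip
Dir SE: first cell '.' (not opp) -> no flip
All flips: (6,4)

Answer: ........
........
.....W..
.WWWW...
...BWB..
...BB...
...BBB..
........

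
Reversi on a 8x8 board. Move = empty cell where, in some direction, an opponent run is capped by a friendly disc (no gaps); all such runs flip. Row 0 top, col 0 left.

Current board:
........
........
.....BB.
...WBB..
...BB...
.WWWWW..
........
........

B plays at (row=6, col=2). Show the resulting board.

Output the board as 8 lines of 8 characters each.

Place B at (6,2); scan 8 dirs for brackets.
Dir NW: opp run (5,1), next='.' -> no flip
Dir N: opp run (5,2), next='.' -> no flip
Dir NE: opp run (5,3) capped by B -> flip
Dir W: first cell '.' (not opp) -> no flip
Dir E: first cell '.' (not opp) -> no flip
Dir SW: first cell '.' (not opp) -> no flip
Dir S: first cell '.' (not opp) -> no flip
Dir SE: first cell '.' (not opp) -> no flip
All flips: (5,3)

Answer: ........
........
.....BB.
...WBB..
...BB...
.WWBWW..
..B.....
........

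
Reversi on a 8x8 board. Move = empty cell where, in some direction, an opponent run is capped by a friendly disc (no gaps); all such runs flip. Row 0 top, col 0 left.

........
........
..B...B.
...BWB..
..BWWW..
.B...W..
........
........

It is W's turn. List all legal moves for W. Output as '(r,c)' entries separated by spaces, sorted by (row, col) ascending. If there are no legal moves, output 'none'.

Answer: (1,1) (1,7) (2,3) (2,5) (3,2) (3,6) (4,1)

Derivation:
(1,1): flips 2 -> legal
(1,2): no bracket -> illegal
(1,3): no bracket -> illegal
(1,5): no bracket -> illegal
(1,6): no bracket -> illegal
(1,7): flips 2 -> legal
(2,1): no bracket -> illegal
(2,3): flips 1 -> legal
(2,4): no bracket -> illegal
(2,5): flips 1 -> legal
(2,7): no bracket -> illegal
(3,1): no bracket -> illegal
(3,2): flips 1 -> legal
(3,6): flips 1 -> legal
(3,7): no bracket -> illegal
(4,0): no bracket -> illegal
(4,1): flips 1 -> legal
(4,6): no bracket -> illegal
(5,0): no bracket -> illegal
(5,2): no bracket -> illegal
(5,3): no bracket -> illegal
(6,0): no bracket -> illegal
(6,1): no bracket -> illegal
(6,2): no bracket -> illegal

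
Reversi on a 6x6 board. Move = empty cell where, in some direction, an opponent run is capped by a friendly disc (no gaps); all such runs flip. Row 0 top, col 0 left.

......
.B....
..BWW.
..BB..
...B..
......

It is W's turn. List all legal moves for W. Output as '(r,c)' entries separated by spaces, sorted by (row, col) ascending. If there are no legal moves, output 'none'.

Answer: (2,1) (4,1) (4,2) (5,3)

Derivation:
(0,0): no bracket -> illegal
(0,1): no bracket -> illegal
(0,2): no bracket -> illegal
(1,0): no bracket -> illegal
(1,2): no bracket -> illegal
(1,3): no bracket -> illegal
(2,0): no bracket -> illegal
(2,1): flips 1 -> legal
(3,1): no bracket -> illegal
(3,4): no bracket -> illegal
(4,1): flips 1 -> legal
(4,2): flips 1 -> legal
(4,4): no bracket -> illegal
(5,2): no bracket -> illegal
(5,3): flips 2 -> legal
(5,4): no bracket -> illegal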